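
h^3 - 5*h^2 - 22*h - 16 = (h - 8)*(h + 1)*(h + 2)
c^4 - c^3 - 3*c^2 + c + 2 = (c - 2)*(c - 1)*(c + 1)^2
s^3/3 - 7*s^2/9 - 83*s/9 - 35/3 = (s/3 + 1)*(s - 7)*(s + 5/3)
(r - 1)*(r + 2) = r^2 + r - 2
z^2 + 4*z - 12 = (z - 2)*(z + 6)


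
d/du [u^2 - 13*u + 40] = 2*u - 13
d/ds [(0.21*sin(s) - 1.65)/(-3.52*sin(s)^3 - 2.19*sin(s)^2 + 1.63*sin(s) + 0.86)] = (1.4784*sin(s)^3 - 16.9641*sin(s)^2 - 7.227*sin(s) + 2.8701)*cos(s)/(12.3904*sin(s)^6 + 15.4176*sin(s)^5 - 6.6791*sin(s)^4 - 13.1938*sin(s)^3 - 1.1099*sin(s)^2 + 2.8036*sin(s) + 0.7396)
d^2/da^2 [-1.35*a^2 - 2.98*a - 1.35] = -2.70000000000000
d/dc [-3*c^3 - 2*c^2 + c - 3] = -9*c^2 - 4*c + 1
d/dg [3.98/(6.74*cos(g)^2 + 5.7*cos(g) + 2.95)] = (53.6504*cos(g) + 22.686)*sin(g)/(6.74*cos(g)^2 + 5.7*cos(g) + 2.95)^2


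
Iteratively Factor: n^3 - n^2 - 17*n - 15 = (n - 5)*(n^2 + 4*n + 3) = (n - 5)*(n + 3)*(n + 1)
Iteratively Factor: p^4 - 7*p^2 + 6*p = (p + 3)*(p^3 - 3*p^2 + 2*p) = (p - 1)*(p + 3)*(p^2 - 2*p) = p*(p - 1)*(p + 3)*(p - 2)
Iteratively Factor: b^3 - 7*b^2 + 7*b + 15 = (b - 3)*(b^2 - 4*b - 5) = (b - 3)*(b + 1)*(b - 5)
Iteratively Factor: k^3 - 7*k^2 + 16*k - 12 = (k - 2)*(k^2 - 5*k + 6) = (k - 3)*(k - 2)*(k - 2)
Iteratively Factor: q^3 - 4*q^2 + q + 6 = (q - 3)*(q^2 - q - 2) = (q - 3)*(q + 1)*(q - 2)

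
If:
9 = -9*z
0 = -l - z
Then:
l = 1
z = -1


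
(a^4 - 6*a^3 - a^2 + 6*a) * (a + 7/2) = a^5 - 5*a^4/2 - 22*a^3 + 5*a^2/2 + 21*a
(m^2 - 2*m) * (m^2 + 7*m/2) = m^4 + 3*m^3/2 - 7*m^2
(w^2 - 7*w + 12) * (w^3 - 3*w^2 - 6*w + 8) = w^5 - 10*w^4 + 27*w^3 + 14*w^2 - 128*w + 96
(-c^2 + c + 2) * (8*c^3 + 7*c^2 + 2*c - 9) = -8*c^5 + c^4 + 21*c^3 + 25*c^2 - 5*c - 18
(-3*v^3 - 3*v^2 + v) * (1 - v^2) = 3*v^5 + 3*v^4 - 4*v^3 - 3*v^2 + v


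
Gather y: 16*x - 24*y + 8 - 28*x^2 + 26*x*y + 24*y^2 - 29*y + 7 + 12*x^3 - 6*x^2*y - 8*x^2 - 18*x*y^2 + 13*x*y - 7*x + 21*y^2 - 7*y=12*x^3 - 36*x^2 + 9*x + y^2*(45 - 18*x) + y*(-6*x^2 + 39*x - 60) + 15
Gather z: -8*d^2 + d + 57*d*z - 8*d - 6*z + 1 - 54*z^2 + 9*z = -8*d^2 - 7*d - 54*z^2 + z*(57*d + 3) + 1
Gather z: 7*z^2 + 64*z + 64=7*z^2 + 64*z + 64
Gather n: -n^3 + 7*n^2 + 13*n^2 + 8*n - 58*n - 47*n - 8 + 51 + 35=-n^3 + 20*n^2 - 97*n + 78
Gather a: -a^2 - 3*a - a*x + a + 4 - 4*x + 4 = -a^2 + a*(-x - 2) - 4*x + 8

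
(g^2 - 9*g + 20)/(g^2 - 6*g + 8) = (g - 5)/(g - 2)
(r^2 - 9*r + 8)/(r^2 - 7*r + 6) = (r - 8)/(r - 6)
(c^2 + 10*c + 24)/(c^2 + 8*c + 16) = (c + 6)/(c + 4)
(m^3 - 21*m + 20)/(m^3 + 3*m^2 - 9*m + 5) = (m - 4)/(m - 1)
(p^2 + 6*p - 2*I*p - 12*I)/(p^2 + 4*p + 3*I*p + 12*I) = (p^2 + 2*p*(3 - I) - 12*I)/(p^2 + p*(4 + 3*I) + 12*I)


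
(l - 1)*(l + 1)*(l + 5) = l^3 + 5*l^2 - l - 5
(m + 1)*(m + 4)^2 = m^3 + 9*m^2 + 24*m + 16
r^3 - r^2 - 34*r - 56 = (r - 7)*(r + 2)*(r + 4)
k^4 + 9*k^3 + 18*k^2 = k^2*(k + 3)*(k + 6)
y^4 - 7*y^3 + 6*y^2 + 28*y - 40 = (y - 5)*(y - 2)^2*(y + 2)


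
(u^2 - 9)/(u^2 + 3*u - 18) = (u + 3)/(u + 6)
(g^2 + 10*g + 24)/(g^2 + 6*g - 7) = (g^2 + 10*g + 24)/(g^2 + 6*g - 7)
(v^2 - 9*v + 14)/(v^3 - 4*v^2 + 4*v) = (v - 7)/(v*(v - 2))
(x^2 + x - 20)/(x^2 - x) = (x^2 + x - 20)/(x*(x - 1))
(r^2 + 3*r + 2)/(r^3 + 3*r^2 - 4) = (r + 1)/(r^2 + r - 2)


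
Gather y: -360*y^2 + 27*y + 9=-360*y^2 + 27*y + 9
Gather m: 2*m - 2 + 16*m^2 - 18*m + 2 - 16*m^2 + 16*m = 0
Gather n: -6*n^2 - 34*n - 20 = -6*n^2 - 34*n - 20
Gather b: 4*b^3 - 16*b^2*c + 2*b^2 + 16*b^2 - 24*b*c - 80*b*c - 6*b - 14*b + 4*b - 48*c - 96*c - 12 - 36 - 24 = 4*b^3 + b^2*(18 - 16*c) + b*(-104*c - 16) - 144*c - 72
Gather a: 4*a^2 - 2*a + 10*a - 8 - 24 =4*a^2 + 8*a - 32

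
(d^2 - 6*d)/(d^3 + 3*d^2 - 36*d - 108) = d/(d^2 + 9*d + 18)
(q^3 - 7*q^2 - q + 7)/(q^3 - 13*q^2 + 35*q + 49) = (q - 1)/(q - 7)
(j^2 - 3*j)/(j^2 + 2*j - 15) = j/(j + 5)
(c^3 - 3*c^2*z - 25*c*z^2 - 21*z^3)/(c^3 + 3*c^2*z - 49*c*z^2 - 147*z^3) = (c + z)/(c + 7*z)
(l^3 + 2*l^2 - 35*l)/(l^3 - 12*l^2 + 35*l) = (l + 7)/(l - 7)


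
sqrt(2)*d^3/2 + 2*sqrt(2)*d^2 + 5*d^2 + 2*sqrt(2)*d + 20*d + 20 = (d + 2)*(d + 5*sqrt(2))*(sqrt(2)*d/2 + sqrt(2))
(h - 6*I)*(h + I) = h^2 - 5*I*h + 6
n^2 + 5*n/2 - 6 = (n - 3/2)*(n + 4)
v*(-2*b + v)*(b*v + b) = -2*b^2*v^2 - 2*b^2*v + b*v^3 + b*v^2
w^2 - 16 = (w - 4)*(w + 4)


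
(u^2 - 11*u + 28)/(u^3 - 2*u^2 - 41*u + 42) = (u - 4)/(u^2 + 5*u - 6)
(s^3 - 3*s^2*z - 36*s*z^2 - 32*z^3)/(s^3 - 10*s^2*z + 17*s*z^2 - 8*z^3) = (s^2 + 5*s*z + 4*z^2)/(s^2 - 2*s*z + z^2)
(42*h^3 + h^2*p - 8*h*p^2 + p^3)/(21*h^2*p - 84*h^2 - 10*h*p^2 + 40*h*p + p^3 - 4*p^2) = (2*h + p)/(p - 4)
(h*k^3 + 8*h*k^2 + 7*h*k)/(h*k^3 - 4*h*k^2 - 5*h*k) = (k + 7)/(k - 5)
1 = 1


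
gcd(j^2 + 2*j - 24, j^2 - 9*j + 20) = j - 4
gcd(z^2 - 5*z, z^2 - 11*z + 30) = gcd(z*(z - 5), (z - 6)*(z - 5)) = z - 5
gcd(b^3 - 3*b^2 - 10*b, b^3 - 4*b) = b^2 + 2*b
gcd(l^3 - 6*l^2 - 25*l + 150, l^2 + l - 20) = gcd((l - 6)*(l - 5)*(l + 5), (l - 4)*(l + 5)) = l + 5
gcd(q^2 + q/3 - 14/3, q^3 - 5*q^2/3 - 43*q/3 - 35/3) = q + 7/3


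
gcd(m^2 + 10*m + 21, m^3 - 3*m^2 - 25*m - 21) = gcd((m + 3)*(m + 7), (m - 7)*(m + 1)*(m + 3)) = m + 3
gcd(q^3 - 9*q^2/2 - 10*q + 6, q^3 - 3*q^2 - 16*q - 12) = q^2 - 4*q - 12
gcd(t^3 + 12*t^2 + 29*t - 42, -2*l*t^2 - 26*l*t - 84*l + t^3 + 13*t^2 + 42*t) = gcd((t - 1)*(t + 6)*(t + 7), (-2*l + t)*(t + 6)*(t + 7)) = t^2 + 13*t + 42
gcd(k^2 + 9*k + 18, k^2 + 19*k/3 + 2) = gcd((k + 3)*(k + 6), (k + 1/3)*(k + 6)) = k + 6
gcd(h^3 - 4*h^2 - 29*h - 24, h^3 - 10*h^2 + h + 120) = h^2 - 5*h - 24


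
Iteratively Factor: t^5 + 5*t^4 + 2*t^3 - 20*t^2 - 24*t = (t - 2)*(t^4 + 7*t^3 + 16*t^2 + 12*t) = (t - 2)*(t + 3)*(t^3 + 4*t^2 + 4*t) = t*(t - 2)*(t + 3)*(t^2 + 4*t + 4) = t*(t - 2)*(t + 2)*(t + 3)*(t + 2)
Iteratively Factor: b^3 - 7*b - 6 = (b - 3)*(b^2 + 3*b + 2) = (b - 3)*(b + 2)*(b + 1)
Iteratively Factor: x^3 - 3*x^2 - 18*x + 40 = (x - 5)*(x^2 + 2*x - 8) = (x - 5)*(x + 4)*(x - 2)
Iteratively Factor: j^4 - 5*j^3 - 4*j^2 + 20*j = (j)*(j^3 - 5*j^2 - 4*j + 20) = j*(j - 2)*(j^2 - 3*j - 10) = j*(j - 2)*(j + 2)*(j - 5)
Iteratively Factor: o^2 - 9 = (o - 3)*(o + 3)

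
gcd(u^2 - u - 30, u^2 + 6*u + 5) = u + 5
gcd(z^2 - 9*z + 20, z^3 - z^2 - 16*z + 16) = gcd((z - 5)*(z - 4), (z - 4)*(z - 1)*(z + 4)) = z - 4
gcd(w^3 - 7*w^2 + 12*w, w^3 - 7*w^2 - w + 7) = 1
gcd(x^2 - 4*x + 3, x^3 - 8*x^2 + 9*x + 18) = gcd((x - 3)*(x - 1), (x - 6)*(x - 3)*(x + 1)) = x - 3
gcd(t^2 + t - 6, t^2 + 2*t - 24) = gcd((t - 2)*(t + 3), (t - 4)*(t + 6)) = 1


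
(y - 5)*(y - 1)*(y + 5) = y^3 - y^2 - 25*y + 25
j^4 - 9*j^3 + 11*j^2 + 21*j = j*(j - 7)*(j - 3)*(j + 1)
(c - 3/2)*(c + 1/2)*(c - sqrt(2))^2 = c^4 - 2*sqrt(2)*c^3 - c^3 + 5*c^2/4 + 2*sqrt(2)*c^2 - 2*c + 3*sqrt(2)*c/2 - 3/2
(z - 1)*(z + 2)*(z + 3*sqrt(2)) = z^3 + z^2 + 3*sqrt(2)*z^2 - 2*z + 3*sqrt(2)*z - 6*sqrt(2)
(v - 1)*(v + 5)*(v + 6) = v^3 + 10*v^2 + 19*v - 30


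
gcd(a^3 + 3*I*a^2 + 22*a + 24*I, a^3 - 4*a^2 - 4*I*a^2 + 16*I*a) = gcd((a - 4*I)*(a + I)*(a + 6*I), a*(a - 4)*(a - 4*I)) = a - 4*I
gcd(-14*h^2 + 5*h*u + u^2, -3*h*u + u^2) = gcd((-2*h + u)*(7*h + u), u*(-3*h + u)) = 1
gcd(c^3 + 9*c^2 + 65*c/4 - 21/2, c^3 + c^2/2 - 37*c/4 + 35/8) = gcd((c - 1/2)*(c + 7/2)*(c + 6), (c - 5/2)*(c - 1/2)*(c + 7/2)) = c^2 + 3*c - 7/4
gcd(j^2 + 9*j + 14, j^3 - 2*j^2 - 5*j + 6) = j + 2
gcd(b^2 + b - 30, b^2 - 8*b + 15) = b - 5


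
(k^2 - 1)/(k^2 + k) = (k - 1)/k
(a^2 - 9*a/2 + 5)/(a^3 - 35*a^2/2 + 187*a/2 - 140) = (a - 2)/(a^2 - 15*a + 56)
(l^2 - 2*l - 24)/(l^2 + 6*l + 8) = (l - 6)/(l + 2)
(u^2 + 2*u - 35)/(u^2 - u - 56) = (u - 5)/(u - 8)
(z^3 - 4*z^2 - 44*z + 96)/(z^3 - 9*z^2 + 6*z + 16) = (z + 6)/(z + 1)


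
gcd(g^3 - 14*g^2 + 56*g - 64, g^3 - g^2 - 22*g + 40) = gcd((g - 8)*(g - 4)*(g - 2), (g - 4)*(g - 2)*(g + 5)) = g^2 - 6*g + 8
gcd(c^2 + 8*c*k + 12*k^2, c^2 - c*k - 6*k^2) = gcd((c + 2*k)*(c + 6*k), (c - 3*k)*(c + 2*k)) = c + 2*k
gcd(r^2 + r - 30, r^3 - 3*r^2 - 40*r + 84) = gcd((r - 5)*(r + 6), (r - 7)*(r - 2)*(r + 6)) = r + 6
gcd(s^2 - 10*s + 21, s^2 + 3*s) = 1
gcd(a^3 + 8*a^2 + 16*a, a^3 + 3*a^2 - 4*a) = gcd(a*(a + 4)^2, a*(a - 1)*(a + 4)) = a^2 + 4*a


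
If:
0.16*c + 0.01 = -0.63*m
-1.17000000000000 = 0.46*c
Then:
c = -2.54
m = 0.63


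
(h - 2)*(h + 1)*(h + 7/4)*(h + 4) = h^4 + 19*h^3/4 - 3*h^2/4 - 37*h/2 - 14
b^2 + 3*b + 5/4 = (b + 1/2)*(b + 5/2)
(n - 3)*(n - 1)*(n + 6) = n^3 + 2*n^2 - 21*n + 18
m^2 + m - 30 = (m - 5)*(m + 6)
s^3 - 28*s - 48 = (s - 6)*(s + 2)*(s + 4)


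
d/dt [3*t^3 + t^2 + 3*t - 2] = 9*t^2 + 2*t + 3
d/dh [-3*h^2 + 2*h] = 2 - 6*h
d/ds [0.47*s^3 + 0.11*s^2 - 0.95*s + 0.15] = 1.41*s^2 + 0.22*s - 0.95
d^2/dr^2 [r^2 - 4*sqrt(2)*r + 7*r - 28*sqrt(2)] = 2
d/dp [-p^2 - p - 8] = -2*p - 1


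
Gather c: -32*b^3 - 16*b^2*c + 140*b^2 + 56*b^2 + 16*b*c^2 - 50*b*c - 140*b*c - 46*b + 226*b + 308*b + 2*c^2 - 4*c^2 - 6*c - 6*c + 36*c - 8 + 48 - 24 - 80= -32*b^3 + 196*b^2 + 488*b + c^2*(16*b - 2) + c*(-16*b^2 - 190*b + 24) - 64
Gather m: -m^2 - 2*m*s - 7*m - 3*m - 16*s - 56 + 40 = -m^2 + m*(-2*s - 10) - 16*s - 16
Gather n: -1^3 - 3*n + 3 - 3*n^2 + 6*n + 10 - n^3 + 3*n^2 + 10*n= -n^3 + 13*n + 12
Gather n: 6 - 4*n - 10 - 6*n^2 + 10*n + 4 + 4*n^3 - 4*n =4*n^3 - 6*n^2 + 2*n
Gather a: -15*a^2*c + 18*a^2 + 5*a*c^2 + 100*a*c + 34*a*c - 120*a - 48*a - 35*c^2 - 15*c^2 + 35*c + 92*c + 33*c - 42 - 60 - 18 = a^2*(18 - 15*c) + a*(5*c^2 + 134*c - 168) - 50*c^2 + 160*c - 120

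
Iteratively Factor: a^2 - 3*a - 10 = (a + 2)*(a - 5)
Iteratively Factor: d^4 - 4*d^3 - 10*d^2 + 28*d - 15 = (d - 1)*(d^3 - 3*d^2 - 13*d + 15) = (d - 5)*(d - 1)*(d^2 + 2*d - 3) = (d - 5)*(d - 1)*(d + 3)*(d - 1)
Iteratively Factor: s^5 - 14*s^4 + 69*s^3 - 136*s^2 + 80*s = (s - 4)*(s^4 - 10*s^3 + 29*s^2 - 20*s) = (s - 4)*(s - 1)*(s^3 - 9*s^2 + 20*s) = s*(s - 4)*(s - 1)*(s^2 - 9*s + 20) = s*(s - 4)^2*(s - 1)*(s - 5)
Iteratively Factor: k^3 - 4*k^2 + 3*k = (k - 3)*(k^2 - k) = k*(k - 3)*(k - 1)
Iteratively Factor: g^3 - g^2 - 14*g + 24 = (g - 2)*(g^2 + g - 12) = (g - 3)*(g - 2)*(g + 4)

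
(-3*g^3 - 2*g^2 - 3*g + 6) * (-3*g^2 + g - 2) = 9*g^5 + 3*g^4 + 13*g^3 - 17*g^2 + 12*g - 12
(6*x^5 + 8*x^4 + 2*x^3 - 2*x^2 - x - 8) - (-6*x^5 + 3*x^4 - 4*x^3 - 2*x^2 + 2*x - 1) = 12*x^5 + 5*x^4 + 6*x^3 - 3*x - 7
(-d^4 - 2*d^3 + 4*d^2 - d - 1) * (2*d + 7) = -2*d^5 - 11*d^4 - 6*d^3 + 26*d^2 - 9*d - 7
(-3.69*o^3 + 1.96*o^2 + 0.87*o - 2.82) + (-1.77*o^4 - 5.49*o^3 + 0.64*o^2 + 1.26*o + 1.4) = -1.77*o^4 - 9.18*o^3 + 2.6*o^2 + 2.13*o - 1.42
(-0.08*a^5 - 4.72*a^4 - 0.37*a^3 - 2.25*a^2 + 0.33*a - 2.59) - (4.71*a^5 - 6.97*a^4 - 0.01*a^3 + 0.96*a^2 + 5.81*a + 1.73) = -4.79*a^5 + 2.25*a^4 - 0.36*a^3 - 3.21*a^2 - 5.48*a - 4.32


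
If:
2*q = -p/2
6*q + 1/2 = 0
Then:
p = 1/3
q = -1/12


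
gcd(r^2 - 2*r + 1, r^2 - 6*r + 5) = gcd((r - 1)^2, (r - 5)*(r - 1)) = r - 1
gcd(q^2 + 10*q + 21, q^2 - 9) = q + 3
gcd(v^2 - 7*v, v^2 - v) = v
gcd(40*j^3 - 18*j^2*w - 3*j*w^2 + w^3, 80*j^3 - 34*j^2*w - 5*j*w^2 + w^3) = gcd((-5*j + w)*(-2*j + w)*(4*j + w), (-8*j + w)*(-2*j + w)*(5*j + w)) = -2*j + w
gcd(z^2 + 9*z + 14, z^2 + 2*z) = z + 2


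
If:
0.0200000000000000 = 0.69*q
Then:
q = 0.03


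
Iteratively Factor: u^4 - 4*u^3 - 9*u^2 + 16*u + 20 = (u - 2)*(u^3 - 2*u^2 - 13*u - 10) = (u - 2)*(u + 1)*(u^2 - 3*u - 10) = (u - 2)*(u + 1)*(u + 2)*(u - 5)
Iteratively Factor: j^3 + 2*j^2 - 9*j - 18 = (j - 3)*(j^2 + 5*j + 6) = (j - 3)*(j + 2)*(j + 3)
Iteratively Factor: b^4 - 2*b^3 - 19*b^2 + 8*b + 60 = (b + 3)*(b^3 - 5*b^2 - 4*b + 20) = (b - 2)*(b + 3)*(b^2 - 3*b - 10) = (b - 5)*(b - 2)*(b + 3)*(b + 2)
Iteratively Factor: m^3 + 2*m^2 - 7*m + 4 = (m - 1)*(m^2 + 3*m - 4) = (m - 1)^2*(m + 4)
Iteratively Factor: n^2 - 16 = (n + 4)*(n - 4)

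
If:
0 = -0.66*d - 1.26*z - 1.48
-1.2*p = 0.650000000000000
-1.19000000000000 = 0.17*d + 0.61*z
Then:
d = 3.17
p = -0.54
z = -2.83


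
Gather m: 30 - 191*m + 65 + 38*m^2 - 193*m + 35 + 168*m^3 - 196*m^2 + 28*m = 168*m^3 - 158*m^2 - 356*m + 130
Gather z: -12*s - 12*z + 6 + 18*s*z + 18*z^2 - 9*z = -12*s + 18*z^2 + z*(18*s - 21) + 6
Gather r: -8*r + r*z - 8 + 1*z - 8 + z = r*(z - 8) + 2*z - 16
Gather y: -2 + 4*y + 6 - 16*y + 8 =12 - 12*y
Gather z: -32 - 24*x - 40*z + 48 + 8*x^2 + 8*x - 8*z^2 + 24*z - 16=8*x^2 - 16*x - 8*z^2 - 16*z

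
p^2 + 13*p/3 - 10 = (p - 5/3)*(p + 6)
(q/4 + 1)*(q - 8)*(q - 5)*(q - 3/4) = q^4/4 - 39*q^3/16 - 21*q^2/16 + 169*q/4 - 30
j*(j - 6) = j^2 - 6*j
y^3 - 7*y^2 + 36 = (y - 6)*(y - 3)*(y + 2)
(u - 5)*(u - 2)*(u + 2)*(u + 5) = u^4 - 29*u^2 + 100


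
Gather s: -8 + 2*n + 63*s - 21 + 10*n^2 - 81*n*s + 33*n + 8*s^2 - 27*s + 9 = 10*n^2 + 35*n + 8*s^2 + s*(36 - 81*n) - 20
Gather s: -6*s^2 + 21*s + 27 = -6*s^2 + 21*s + 27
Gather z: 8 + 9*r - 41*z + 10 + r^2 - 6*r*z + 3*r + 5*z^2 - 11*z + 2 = r^2 + 12*r + 5*z^2 + z*(-6*r - 52) + 20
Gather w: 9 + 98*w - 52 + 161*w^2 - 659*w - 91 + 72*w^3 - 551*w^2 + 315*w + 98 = 72*w^3 - 390*w^2 - 246*w - 36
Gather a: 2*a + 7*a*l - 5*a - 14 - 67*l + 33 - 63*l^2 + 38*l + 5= a*(7*l - 3) - 63*l^2 - 29*l + 24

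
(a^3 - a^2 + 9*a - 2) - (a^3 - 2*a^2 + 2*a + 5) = a^2 + 7*a - 7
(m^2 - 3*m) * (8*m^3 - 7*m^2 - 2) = 8*m^5 - 31*m^4 + 21*m^3 - 2*m^2 + 6*m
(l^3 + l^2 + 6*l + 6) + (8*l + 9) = l^3 + l^2 + 14*l + 15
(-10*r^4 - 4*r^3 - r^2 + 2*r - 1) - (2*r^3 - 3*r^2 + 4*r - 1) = -10*r^4 - 6*r^3 + 2*r^2 - 2*r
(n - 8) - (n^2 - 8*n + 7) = -n^2 + 9*n - 15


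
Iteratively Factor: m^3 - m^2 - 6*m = (m + 2)*(m^2 - 3*m) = (m - 3)*(m + 2)*(m)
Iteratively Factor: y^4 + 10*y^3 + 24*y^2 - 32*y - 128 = (y + 4)*(y^3 + 6*y^2 - 32) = (y + 4)^2*(y^2 + 2*y - 8) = (y + 4)^3*(y - 2)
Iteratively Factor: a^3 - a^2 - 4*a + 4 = (a - 1)*(a^2 - 4) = (a - 1)*(a + 2)*(a - 2)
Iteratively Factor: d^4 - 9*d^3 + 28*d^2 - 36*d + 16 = (d - 2)*(d^3 - 7*d^2 + 14*d - 8) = (d - 2)*(d - 1)*(d^2 - 6*d + 8) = (d - 4)*(d - 2)*(d - 1)*(d - 2)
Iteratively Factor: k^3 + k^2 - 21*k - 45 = (k - 5)*(k^2 + 6*k + 9) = (k - 5)*(k + 3)*(k + 3)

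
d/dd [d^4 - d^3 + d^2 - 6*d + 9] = 4*d^3 - 3*d^2 + 2*d - 6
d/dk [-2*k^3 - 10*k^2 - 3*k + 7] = -6*k^2 - 20*k - 3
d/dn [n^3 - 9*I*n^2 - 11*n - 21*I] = 3*n^2 - 18*I*n - 11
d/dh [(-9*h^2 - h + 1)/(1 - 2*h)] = (18*h^2 - 18*h + 1)/(4*h^2 - 4*h + 1)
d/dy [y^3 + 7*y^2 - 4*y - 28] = 3*y^2 + 14*y - 4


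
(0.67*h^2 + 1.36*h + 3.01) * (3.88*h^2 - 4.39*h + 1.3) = 2.5996*h^4 + 2.3355*h^3 + 6.5794*h^2 - 11.4459*h + 3.913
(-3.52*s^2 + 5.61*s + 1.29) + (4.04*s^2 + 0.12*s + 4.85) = 0.52*s^2 + 5.73*s + 6.14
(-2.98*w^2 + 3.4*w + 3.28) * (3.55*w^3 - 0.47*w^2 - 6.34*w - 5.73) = -10.579*w^5 + 13.4706*w^4 + 28.9392*w^3 - 6.02219999999999*w^2 - 40.2772*w - 18.7944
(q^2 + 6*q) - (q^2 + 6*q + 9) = -9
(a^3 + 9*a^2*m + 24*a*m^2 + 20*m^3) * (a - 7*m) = a^4 + 2*a^3*m - 39*a^2*m^2 - 148*a*m^3 - 140*m^4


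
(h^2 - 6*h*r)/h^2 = (h - 6*r)/h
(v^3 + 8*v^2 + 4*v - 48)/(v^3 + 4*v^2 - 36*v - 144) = (v - 2)/(v - 6)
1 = 1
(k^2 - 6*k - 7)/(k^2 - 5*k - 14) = (k + 1)/(k + 2)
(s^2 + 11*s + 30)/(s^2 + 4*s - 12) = (s + 5)/(s - 2)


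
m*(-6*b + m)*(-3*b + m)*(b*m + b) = 18*b^3*m^2 + 18*b^3*m - 9*b^2*m^3 - 9*b^2*m^2 + b*m^4 + b*m^3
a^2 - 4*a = a*(a - 4)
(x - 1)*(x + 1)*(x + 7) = x^3 + 7*x^2 - x - 7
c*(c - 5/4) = c^2 - 5*c/4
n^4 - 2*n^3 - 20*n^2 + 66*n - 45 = (n - 3)^2*(n - 1)*(n + 5)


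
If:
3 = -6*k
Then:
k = -1/2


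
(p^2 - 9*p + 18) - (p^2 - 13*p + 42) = 4*p - 24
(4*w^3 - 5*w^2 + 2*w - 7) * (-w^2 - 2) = -4*w^5 + 5*w^4 - 10*w^3 + 17*w^2 - 4*w + 14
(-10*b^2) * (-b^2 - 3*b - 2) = 10*b^4 + 30*b^3 + 20*b^2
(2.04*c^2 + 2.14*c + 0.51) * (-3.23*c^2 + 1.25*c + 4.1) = -6.5892*c^4 - 4.3622*c^3 + 9.3917*c^2 + 9.4115*c + 2.091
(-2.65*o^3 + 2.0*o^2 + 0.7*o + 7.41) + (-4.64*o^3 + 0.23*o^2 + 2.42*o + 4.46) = -7.29*o^3 + 2.23*o^2 + 3.12*o + 11.87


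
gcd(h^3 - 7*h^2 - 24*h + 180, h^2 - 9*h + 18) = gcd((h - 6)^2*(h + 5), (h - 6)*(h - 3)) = h - 6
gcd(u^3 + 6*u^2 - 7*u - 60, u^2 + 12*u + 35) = u + 5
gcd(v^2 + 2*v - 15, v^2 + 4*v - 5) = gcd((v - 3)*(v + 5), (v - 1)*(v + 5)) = v + 5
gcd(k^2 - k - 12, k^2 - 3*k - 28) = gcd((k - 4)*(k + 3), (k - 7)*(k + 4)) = 1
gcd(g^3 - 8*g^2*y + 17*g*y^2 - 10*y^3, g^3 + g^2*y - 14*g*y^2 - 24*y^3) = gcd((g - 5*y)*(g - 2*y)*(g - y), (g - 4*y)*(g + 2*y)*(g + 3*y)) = 1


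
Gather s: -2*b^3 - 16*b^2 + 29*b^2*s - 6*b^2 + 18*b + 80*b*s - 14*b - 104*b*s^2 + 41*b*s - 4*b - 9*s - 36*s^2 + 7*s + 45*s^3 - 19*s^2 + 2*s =-2*b^3 - 22*b^2 + 45*s^3 + s^2*(-104*b - 55) + s*(29*b^2 + 121*b)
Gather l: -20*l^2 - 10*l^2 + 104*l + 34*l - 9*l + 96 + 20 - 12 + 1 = -30*l^2 + 129*l + 105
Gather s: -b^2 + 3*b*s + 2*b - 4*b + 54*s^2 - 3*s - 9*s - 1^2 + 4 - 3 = -b^2 - 2*b + 54*s^2 + s*(3*b - 12)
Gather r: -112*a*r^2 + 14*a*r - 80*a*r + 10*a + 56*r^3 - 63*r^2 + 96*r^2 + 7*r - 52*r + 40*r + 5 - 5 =10*a + 56*r^3 + r^2*(33 - 112*a) + r*(-66*a - 5)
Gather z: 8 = 8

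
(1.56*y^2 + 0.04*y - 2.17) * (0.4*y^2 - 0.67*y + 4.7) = 0.624*y^4 - 1.0292*y^3 + 6.4372*y^2 + 1.6419*y - 10.199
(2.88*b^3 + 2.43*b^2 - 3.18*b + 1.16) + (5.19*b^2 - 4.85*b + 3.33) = 2.88*b^3 + 7.62*b^2 - 8.03*b + 4.49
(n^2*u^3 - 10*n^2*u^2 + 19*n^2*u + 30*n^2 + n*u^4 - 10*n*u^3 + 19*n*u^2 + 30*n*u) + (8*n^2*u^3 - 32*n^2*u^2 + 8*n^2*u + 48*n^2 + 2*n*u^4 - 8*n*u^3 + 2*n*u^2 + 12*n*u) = 9*n^2*u^3 - 42*n^2*u^2 + 27*n^2*u + 78*n^2 + 3*n*u^4 - 18*n*u^3 + 21*n*u^2 + 42*n*u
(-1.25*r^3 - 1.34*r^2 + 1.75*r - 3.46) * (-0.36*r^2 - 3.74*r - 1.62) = 0.45*r^5 + 5.1574*r^4 + 6.4066*r^3 - 3.1286*r^2 + 10.1054*r + 5.6052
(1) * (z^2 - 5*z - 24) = z^2 - 5*z - 24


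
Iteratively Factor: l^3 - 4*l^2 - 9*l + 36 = (l - 3)*(l^2 - l - 12) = (l - 3)*(l + 3)*(l - 4)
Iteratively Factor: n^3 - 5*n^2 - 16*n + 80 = (n + 4)*(n^2 - 9*n + 20) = (n - 5)*(n + 4)*(n - 4)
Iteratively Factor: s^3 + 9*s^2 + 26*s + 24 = (s + 3)*(s^2 + 6*s + 8) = (s + 3)*(s + 4)*(s + 2)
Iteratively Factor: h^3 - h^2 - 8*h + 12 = (h + 3)*(h^2 - 4*h + 4) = (h - 2)*(h + 3)*(h - 2)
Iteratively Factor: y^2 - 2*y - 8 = (y - 4)*(y + 2)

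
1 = 1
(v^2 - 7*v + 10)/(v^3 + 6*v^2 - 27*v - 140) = (v - 2)/(v^2 + 11*v + 28)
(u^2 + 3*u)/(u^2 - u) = (u + 3)/(u - 1)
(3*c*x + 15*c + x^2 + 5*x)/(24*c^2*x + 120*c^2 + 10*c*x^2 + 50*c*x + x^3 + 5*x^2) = (3*c + x)/(24*c^2 + 10*c*x + x^2)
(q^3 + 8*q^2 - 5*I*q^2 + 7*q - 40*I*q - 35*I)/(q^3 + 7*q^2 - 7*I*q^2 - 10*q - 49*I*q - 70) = (q + 1)/(q - 2*I)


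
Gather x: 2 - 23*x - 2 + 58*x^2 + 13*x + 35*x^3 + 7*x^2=35*x^3 + 65*x^2 - 10*x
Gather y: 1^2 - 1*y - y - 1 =-2*y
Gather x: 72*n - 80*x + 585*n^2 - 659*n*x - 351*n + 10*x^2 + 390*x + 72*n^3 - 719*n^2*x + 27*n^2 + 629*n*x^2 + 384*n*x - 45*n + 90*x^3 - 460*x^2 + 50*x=72*n^3 + 612*n^2 - 324*n + 90*x^3 + x^2*(629*n - 450) + x*(-719*n^2 - 275*n + 360)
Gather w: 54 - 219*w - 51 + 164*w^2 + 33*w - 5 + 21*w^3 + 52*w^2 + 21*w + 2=21*w^3 + 216*w^2 - 165*w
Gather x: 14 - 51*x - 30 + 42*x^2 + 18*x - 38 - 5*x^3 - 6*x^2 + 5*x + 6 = -5*x^3 + 36*x^2 - 28*x - 48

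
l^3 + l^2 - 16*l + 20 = (l - 2)^2*(l + 5)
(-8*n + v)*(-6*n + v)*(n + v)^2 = 48*n^4 + 82*n^3*v + 21*n^2*v^2 - 12*n*v^3 + v^4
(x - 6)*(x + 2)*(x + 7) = x^3 + 3*x^2 - 40*x - 84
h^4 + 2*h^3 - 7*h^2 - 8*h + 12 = (h - 2)*(h - 1)*(h + 2)*(h + 3)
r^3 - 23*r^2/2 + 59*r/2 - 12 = (r - 8)*(r - 3)*(r - 1/2)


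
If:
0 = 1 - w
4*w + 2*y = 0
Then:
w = 1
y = -2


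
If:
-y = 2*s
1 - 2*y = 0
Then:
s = -1/4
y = 1/2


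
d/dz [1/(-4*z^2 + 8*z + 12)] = (z - 1)/(2*(-z^2 + 2*z + 3)^2)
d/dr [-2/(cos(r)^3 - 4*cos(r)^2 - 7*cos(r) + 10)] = 2*(-3*cos(r)^2 + 8*cos(r) + 7)*sin(r)/(cos(r)^3 - 4*cos(r)^2 - 7*cos(r) + 10)^2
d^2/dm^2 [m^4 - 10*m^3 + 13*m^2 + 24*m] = 12*m^2 - 60*m + 26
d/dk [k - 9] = 1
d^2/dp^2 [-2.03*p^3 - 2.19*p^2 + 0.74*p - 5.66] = -12.18*p - 4.38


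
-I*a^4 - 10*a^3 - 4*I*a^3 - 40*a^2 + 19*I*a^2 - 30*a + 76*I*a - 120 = (a + 4)*(a - 6*I)*(a - 5*I)*(-I*a + 1)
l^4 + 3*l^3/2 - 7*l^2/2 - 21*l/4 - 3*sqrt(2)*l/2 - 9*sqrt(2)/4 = (l + 3/2)*(l - 3*sqrt(2)/2)*(l + sqrt(2)/2)*(l + sqrt(2))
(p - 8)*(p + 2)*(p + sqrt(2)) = p^3 - 6*p^2 + sqrt(2)*p^2 - 16*p - 6*sqrt(2)*p - 16*sqrt(2)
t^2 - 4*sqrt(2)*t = t*(t - 4*sqrt(2))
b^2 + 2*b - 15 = (b - 3)*(b + 5)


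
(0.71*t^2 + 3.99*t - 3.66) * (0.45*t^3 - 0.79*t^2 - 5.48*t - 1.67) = 0.3195*t^5 + 1.2346*t^4 - 8.6899*t^3 - 20.1595*t^2 + 13.3935*t + 6.1122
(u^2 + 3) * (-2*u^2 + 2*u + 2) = -2*u^4 + 2*u^3 - 4*u^2 + 6*u + 6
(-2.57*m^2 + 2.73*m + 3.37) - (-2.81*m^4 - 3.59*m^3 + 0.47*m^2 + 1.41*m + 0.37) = 2.81*m^4 + 3.59*m^3 - 3.04*m^2 + 1.32*m + 3.0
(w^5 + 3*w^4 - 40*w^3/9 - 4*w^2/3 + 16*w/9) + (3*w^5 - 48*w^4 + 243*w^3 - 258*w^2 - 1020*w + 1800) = 4*w^5 - 45*w^4 + 2147*w^3/9 - 778*w^2/3 - 9164*w/9 + 1800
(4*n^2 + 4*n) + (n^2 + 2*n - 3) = 5*n^2 + 6*n - 3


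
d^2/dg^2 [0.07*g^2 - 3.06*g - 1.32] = 0.140000000000000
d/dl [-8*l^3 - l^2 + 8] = 2*l*(-12*l - 1)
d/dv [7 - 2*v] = -2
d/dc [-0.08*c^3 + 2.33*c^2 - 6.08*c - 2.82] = -0.24*c^2 + 4.66*c - 6.08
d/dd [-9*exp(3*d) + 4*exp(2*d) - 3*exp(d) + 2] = (-27*exp(2*d) + 8*exp(d) - 3)*exp(d)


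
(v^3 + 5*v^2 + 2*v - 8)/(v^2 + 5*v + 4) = (v^2 + v - 2)/(v + 1)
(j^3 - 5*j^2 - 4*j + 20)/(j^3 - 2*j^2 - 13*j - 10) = (j - 2)/(j + 1)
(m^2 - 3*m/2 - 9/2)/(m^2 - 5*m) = (2*m^2 - 3*m - 9)/(2*m*(m - 5))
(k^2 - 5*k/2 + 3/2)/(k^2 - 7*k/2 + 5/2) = (2*k - 3)/(2*k - 5)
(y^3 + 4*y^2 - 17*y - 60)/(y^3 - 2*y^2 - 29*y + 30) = (y^2 - y - 12)/(y^2 - 7*y + 6)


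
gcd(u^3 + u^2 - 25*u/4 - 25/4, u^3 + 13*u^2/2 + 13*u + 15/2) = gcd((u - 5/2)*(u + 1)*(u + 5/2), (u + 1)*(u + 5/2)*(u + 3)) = u^2 + 7*u/2 + 5/2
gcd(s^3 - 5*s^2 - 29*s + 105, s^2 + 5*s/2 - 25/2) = s + 5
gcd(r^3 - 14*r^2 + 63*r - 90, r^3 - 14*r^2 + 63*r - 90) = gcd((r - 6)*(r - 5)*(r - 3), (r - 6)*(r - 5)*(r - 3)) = r^3 - 14*r^2 + 63*r - 90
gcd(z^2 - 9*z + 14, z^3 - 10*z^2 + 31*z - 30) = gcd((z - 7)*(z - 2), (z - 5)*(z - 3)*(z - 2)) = z - 2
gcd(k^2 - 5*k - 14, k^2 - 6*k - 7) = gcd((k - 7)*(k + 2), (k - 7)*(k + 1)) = k - 7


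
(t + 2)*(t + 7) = t^2 + 9*t + 14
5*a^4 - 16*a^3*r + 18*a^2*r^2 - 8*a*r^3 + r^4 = (-5*a + r)*(-a + r)^3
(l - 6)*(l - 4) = l^2 - 10*l + 24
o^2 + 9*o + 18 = (o + 3)*(o + 6)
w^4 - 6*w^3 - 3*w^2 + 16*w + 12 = (w - 6)*(w - 2)*(w + 1)^2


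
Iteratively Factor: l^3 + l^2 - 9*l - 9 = (l + 3)*(l^2 - 2*l - 3) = (l - 3)*(l + 3)*(l + 1)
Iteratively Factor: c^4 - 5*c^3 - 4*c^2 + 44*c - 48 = (c - 2)*(c^3 - 3*c^2 - 10*c + 24) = (c - 2)^2*(c^2 - c - 12) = (c - 2)^2*(c + 3)*(c - 4)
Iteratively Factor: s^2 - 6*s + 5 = (s - 1)*(s - 5)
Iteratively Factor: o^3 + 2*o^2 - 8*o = (o + 4)*(o^2 - 2*o) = o*(o + 4)*(o - 2)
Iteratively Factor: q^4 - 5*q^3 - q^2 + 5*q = (q - 5)*(q^3 - q) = (q - 5)*(q - 1)*(q^2 + q) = q*(q - 5)*(q - 1)*(q + 1)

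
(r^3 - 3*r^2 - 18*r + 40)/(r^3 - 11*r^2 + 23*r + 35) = (r^2 + 2*r - 8)/(r^2 - 6*r - 7)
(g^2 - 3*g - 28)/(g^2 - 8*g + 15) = (g^2 - 3*g - 28)/(g^2 - 8*g + 15)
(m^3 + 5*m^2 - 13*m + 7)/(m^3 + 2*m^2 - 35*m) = (m^2 - 2*m + 1)/(m*(m - 5))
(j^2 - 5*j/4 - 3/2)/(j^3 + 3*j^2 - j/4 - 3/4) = (4*j^2 - 5*j - 6)/(4*j^3 + 12*j^2 - j - 3)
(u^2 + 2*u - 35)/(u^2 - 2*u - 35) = (-u^2 - 2*u + 35)/(-u^2 + 2*u + 35)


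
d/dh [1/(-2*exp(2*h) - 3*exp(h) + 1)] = (4*exp(h) + 3)*exp(h)/(2*exp(2*h) + 3*exp(h) - 1)^2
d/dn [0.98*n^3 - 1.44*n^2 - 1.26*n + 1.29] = 2.94*n^2 - 2.88*n - 1.26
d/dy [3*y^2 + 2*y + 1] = 6*y + 2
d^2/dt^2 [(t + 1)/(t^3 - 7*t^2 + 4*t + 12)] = 2*(3*t^2 - 24*t + 52)/(t^6 - 24*t^5 + 228*t^4 - 1088*t^3 + 2736*t^2 - 3456*t + 1728)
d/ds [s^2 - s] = 2*s - 1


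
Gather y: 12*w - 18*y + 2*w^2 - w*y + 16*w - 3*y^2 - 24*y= 2*w^2 + 28*w - 3*y^2 + y*(-w - 42)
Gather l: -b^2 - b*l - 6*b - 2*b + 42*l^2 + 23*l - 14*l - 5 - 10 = -b^2 - 8*b + 42*l^2 + l*(9 - b) - 15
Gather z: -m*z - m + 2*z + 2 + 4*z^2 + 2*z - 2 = -m + 4*z^2 + z*(4 - m)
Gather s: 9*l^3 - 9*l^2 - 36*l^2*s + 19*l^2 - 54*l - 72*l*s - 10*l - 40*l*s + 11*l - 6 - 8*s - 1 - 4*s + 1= 9*l^3 + 10*l^2 - 53*l + s*(-36*l^2 - 112*l - 12) - 6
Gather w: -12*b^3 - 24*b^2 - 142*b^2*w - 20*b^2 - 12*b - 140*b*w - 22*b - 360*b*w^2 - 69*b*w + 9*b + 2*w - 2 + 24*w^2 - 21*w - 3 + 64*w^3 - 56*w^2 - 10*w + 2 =-12*b^3 - 44*b^2 - 25*b + 64*w^3 + w^2*(-360*b - 32) + w*(-142*b^2 - 209*b - 29) - 3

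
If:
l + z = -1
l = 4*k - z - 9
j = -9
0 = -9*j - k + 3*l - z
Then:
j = -9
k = 2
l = -20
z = 19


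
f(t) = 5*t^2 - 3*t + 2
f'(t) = 10*t - 3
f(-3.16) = 61.41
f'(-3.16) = -34.60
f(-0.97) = 9.61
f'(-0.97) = -12.70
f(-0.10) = 2.35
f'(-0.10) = -4.00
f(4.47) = 88.49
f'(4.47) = 41.70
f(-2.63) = 44.47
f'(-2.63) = -29.30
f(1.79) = 12.65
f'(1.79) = 14.90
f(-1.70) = 21.55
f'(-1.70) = -20.00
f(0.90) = 3.35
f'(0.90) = 6.00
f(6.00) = 164.00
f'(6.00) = 57.00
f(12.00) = 686.00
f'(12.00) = 117.00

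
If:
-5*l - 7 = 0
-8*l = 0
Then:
No Solution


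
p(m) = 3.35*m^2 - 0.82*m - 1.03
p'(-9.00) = -61.12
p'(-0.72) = -5.64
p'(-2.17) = -15.36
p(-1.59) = 8.74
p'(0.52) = 2.66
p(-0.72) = 1.30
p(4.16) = 53.53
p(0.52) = -0.55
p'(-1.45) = -10.54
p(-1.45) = 7.20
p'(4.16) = 27.05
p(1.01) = 1.56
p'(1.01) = 5.95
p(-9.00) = 277.70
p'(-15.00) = -101.32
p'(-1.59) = -11.47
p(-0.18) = -0.77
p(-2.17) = 16.52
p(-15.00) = 765.02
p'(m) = 6.7*m - 0.82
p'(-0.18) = -2.03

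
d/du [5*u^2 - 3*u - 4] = 10*u - 3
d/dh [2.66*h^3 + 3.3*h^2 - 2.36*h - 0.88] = 7.98*h^2 + 6.6*h - 2.36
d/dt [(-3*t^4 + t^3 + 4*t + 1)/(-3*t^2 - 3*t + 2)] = (18*t^5 + 24*t^4 - 30*t^3 + 18*t^2 + 6*t + 11)/(9*t^4 + 18*t^3 - 3*t^2 - 12*t + 4)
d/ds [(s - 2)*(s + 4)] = 2*s + 2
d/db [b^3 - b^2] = b*(3*b - 2)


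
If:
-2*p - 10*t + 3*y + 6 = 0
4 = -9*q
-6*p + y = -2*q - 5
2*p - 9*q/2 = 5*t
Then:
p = 31/36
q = -4/9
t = 67/90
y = 19/18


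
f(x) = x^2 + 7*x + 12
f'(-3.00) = 1.00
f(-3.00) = 0.00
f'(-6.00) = -5.00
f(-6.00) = 6.00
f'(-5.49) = -3.98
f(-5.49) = 3.71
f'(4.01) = 15.02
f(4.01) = 56.15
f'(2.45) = 11.90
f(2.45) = 35.15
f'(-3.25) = 0.50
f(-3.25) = -0.19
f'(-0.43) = 6.14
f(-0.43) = 9.17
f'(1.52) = 10.04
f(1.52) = 24.95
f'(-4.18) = -1.36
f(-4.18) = 0.21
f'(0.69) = 8.38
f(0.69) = 17.31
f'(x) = 2*x + 7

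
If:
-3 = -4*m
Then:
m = 3/4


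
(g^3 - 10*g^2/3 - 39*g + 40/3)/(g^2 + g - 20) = (3*g^2 - 25*g + 8)/(3*(g - 4))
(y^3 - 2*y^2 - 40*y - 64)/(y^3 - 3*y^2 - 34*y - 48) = (y + 4)/(y + 3)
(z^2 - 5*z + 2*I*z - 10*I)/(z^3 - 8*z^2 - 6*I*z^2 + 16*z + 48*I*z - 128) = (z - 5)/(z^2 - 8*z*(1 + I) + 64*I)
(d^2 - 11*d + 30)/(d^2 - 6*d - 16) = (-d^2 + 11*d - 30)/(-d^2 + 6*d + 16)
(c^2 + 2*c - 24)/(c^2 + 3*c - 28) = (c + 6)/(c + 7)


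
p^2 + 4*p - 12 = (p - 2)*(p + 6)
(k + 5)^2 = k^2 + 10*k + 25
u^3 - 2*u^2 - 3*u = u*(u - 3)*(u + 1)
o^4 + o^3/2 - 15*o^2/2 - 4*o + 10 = (o - 5/2)*(o - 1)*(o + 2)^2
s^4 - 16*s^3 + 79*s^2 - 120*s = s*(s - 8)*(s - 5)*(s - 3)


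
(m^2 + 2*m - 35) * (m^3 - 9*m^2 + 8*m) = m^5 - 7*m^4 - 45*m^3 + 331*m^2 - 280*m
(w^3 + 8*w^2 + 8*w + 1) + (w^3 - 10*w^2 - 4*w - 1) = 2*w^3 - 2*w^2 + 4*w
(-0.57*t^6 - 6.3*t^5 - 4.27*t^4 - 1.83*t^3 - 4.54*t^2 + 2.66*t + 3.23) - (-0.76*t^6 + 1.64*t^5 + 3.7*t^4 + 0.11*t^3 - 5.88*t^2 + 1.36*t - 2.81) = 0.19*t^6 - 7.94*t^5 - 7.97*t^4 - 1.94*t^3 + 1.34*t^2 + 1.3*t + 6.04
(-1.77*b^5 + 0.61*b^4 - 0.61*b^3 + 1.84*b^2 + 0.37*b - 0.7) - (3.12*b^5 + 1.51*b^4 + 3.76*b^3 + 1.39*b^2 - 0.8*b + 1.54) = -4.89*b^5 - 0.9*b^4 - 4.37*b^3 + 0.45*b^2 + 1.17*b - 2.24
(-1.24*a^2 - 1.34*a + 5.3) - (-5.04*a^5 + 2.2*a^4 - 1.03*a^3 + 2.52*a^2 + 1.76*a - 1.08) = 5.04*a^5 - 2.2*a^4 + 1.03*a^3 - 3.76*a^2 - 3.1*a + 6.38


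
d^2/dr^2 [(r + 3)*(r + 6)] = 2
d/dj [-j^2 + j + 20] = 1 - 2*j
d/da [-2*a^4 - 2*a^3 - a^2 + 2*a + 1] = -8*a^3 - 6*a^2 - 2*a + 2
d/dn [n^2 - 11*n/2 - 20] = 2*n - 11/2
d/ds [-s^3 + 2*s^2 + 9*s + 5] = -3*s^2 + 4*s + 9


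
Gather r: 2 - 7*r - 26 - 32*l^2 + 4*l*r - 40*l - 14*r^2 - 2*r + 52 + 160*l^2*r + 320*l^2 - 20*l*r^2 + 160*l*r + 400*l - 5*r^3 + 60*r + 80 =288*l^2 + 360*l - 5*r^3 + r^2*(-20*l - 14) + r*(160*l^2 + 164*l + 51) + 108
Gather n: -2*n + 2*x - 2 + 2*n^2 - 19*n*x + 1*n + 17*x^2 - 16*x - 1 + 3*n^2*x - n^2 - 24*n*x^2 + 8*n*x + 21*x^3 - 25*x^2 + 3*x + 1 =n^2*(3*x + 1) + n*(-24*x^2 - 11*x - 1) + 21*x^3 - 8*x^2 - 11*x - 2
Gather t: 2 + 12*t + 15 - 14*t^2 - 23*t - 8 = -14*t^2 - 11*t + 9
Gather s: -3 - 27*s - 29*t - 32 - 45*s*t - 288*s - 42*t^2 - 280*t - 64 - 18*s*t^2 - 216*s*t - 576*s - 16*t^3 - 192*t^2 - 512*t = s*(-18*t^2 - 261*t - 891) - 16*t^3 - 234*t^2 - 821*t - 99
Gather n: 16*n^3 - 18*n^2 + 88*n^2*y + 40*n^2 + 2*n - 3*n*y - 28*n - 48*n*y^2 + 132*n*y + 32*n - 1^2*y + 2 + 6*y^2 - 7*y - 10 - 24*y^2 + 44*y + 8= 16*n^3 + n^2*(88*y + 22) + n*(-48*y^2 + 129*y + 6) - 18*y^2 + 36*y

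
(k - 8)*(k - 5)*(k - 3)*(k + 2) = k^4 - 14*k^3 + 47*k^2 + 38*k - 240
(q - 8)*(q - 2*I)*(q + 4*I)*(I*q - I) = I*q^4 - 2*q^3 - 9*I*q^3 + 18*q^2 + 16*I*q^2 - 16*q - 72*I*q + 64*I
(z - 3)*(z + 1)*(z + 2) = z^3 - 7*z - 6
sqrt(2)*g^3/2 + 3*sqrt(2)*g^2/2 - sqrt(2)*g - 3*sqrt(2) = (g + 3)*(g - sqrt(2))*(sqrt(2)*g/2 + 1)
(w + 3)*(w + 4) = w^2 + 7*w + 12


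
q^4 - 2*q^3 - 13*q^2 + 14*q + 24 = (q - 4)*(q - 2)*(q + 1)*(q + 3)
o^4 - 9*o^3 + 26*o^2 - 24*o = o*(o - 4)*(o - 3)*(o - 2)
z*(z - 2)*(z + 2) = z^3 - 4*z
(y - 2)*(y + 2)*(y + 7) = y^3 + 7*y^2 - 4*y - 28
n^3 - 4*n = n*(n - 2)*(n + 2)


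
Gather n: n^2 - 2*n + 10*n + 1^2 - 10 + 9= n^2 + 8*n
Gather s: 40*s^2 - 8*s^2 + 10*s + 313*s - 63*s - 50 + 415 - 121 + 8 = 32*s^2 + 260*s + 252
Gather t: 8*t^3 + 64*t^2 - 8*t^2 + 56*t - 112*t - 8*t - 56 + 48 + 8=8*t^3 + 56*t^2 - 64*t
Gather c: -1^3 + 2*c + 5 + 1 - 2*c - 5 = 0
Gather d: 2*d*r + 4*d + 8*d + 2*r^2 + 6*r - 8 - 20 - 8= d*(2*r + 12) + 2*r^2 + 6*r - 36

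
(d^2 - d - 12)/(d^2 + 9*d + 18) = (d - 4)/(d + 6)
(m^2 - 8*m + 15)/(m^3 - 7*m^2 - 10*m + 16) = (m^2 - 8*m + 15)/(m^3 - 7*m^2 - 10*m + 16)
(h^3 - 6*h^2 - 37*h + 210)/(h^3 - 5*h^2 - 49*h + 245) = (h + 6)/(h + 7)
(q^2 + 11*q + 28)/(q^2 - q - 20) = (q + 7)/(q - 5)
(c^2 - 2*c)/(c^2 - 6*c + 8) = c/(c - 4)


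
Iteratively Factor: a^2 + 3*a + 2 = (a + 1)*(a + 2)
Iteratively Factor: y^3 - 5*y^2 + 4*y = (y - 1)*(y^2 - 4*y) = (y - 4)*(y - 1)*(y)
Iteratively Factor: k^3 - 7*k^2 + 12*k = (k)*(k^2 - 7*k + 12) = k*(k - 4)*(k - 3)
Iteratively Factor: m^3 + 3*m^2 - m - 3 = (m + 3)*(m^2 - 1) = (m - 1)*(m + 3)*(m + 1)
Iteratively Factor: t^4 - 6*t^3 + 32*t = (t)*(t^3 - 6*t^2 + 32) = t*(t - 4)*(t^2 - 2*t - 8) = t*(t - 4)*(t + 2)*(t - 4)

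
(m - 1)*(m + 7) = m^2 + 6*m - 7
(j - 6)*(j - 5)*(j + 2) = j^3 - 9*j^2 + 8*j + 60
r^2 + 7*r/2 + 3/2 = (r + 1/2)*(r + 3)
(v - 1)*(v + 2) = v^2 + v - 2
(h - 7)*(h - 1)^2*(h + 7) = h^4 - 2*h^3 - 48*h^2 + 98*h - 49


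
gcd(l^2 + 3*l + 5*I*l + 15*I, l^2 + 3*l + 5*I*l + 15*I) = l^2 + l*(3 + 5*I) + 15*I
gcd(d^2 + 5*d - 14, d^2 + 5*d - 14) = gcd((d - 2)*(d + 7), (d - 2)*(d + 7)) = d^2 + 5*d - 14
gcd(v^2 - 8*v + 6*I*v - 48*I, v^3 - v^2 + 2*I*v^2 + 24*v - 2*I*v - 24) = v + 6*I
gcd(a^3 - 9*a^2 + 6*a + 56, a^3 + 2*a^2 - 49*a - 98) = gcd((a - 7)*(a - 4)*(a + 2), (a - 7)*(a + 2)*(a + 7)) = a^2 - 5*a - 14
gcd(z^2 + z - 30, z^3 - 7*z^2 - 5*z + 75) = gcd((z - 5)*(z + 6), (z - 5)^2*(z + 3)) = z - 5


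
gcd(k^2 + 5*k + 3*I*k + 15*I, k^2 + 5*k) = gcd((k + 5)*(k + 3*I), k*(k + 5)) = k + 5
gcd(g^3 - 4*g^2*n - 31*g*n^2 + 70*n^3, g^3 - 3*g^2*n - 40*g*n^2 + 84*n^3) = g^2 - 9*g*n + 14*n^2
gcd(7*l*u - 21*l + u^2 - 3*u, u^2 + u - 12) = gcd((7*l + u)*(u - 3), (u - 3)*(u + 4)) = u - 3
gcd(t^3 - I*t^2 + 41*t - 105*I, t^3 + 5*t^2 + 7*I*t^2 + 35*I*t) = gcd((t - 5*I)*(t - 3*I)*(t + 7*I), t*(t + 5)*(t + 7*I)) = t + 7*I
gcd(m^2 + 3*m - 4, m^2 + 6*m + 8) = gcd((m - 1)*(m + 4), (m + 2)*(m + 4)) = m + 4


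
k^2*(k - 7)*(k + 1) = k^4 - 6*k^3 - 7*k^2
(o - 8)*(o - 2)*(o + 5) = o^3 - 5*o^2 - 34*o + 80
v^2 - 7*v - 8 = (v - 8)*(v + 1)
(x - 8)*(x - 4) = x^2 - 12*x + 32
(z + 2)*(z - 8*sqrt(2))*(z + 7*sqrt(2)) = z^3 - sqrt(2)*z^2 + 2*z^2 - 112*z - 2*sqrt(2)*z - 224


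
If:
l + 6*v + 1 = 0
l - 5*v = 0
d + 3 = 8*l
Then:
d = -73/11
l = -5/11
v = -1/11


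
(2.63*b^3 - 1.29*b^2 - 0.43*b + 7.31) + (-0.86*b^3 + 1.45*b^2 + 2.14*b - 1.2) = 1.77*b^3 + 0.16*b^2 + 1.71*b + 6.11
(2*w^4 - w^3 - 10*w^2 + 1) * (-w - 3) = -2*w^5 - 5*w^4 + 13*w^3 + 30*w^2 - w - 3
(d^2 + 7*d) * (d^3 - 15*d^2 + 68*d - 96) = d^5 - 8*d^4 - 37*d^3 + 380*d^2 - 672*d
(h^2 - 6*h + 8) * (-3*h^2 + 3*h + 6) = -3*h^4 + 21*h^3 - 36*h^2 - 12*h + 48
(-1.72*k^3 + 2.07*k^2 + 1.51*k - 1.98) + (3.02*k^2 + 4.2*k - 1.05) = -1.72*k^3 + 5.09*k^2 + 5.71*k - 3.03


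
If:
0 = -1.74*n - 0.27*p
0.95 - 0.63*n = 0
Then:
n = 1.51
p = -9.72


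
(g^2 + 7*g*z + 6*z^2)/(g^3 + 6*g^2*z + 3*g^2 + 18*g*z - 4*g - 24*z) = (g + z)/(g^2 + 3*g - 4)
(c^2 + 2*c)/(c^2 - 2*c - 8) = c/(c - 4)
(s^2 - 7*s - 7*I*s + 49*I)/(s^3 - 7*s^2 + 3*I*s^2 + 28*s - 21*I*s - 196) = (s - 7*I)/(s^2 + 3*I*s + 28)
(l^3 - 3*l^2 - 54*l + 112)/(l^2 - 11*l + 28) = (l^3 - 3*l^2 - 54*l + 112)/(l^2 - 11*l + 28)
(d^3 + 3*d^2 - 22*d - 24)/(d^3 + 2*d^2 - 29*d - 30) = (d - 4)/(d - 5)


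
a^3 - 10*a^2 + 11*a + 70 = (a - 7)*(a - 5)*(a + 2)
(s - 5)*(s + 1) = s^2 - 4*s - 5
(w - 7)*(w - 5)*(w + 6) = w^3 - 6*w^2 - 37*w + 210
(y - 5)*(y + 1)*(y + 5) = y^3 + y^2 - 25*y - 25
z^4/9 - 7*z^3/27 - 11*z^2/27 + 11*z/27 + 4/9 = (z/3 + 1/3)^2*(z - 3)*(z - 4/3)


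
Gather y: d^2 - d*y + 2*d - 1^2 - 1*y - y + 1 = d^2 + 2*d + y*(-d - 2)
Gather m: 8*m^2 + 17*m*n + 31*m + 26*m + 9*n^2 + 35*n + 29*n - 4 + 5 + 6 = 8*m^2 + m*(17*n + 57) + 9*n^2 + 64*n + 7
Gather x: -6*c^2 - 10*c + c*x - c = -6*c^2 + c*x - 11*c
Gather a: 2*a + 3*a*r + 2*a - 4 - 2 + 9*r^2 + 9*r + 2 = a*(3*r + 4) + 9*r^2 + 9*r - 4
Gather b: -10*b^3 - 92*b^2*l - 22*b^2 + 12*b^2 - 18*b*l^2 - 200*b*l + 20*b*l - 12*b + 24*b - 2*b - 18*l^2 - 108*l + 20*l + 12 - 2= -10*b^3 + b^2*(-92*l - 10) + b*(-18*l^2 - 180*l + 10) - 18*l^2 - 88*l + 10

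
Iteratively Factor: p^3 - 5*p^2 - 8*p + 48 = (p + 3)*(p^2 - 8*p + 16) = (p - 4)*(p + 3)*(p - 4)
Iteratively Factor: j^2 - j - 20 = (j - 5)*(j + 4)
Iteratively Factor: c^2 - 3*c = (c)*(c - 3)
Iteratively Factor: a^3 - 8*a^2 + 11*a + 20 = (a + 1)*(a^2 - 9*a + 20) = (a - 5)*(a + 1)*(a - 4)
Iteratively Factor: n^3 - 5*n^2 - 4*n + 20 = (n - 2)*(n^2 - 3*n - 10) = (n - 5)*(n - 2)*(n + 2)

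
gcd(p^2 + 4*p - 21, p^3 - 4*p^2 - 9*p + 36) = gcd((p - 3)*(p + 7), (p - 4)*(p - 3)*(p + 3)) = p - 3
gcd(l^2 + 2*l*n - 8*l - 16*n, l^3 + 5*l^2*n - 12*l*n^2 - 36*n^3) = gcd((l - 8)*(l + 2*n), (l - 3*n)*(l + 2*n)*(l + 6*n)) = l + 2*n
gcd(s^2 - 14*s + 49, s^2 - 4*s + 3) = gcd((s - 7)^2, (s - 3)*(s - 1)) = 1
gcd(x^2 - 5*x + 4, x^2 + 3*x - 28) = x - 4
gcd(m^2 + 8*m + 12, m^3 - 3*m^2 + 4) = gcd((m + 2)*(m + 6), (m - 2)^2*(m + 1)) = 1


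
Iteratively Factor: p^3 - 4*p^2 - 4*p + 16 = (p - 4)*(p^2 - 4) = (p - 4)*(p + 2)*(p - 2)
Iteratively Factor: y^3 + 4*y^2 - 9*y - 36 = (y + 3)*(y^2 + y - 12) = (y - 3)*(y + 3)*(y + 4)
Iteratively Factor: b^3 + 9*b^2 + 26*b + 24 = (b + 2)*(b^2 + 7*b + 12) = (b + 2)*(b + 3)*(b + 4)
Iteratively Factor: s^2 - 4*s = (s)*(s - 4)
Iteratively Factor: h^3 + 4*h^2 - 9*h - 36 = (h - 3)*(h^2 + 7*h + 12) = (h - 3)*(h + 4)*(h + 3)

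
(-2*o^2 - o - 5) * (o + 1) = -2*o^3 - 3*o^2 - 6*o - 5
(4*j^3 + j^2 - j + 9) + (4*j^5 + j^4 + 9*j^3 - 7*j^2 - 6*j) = 4*j^5 + j^4 + 13*j^3 - 6*j^2 - 7*j + 9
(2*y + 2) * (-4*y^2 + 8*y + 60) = -8*y^3 + 8*y^2 + 136*y + 120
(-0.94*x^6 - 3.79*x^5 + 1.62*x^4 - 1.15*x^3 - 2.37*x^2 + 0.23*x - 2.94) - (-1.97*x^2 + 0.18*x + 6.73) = -0.94*x^6 - 3.79*x^5 + 1.62*x^4 - 1.15*x^3 - 0.4*x^2 + 0.05*x - 9.67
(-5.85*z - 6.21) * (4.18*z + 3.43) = -24.453*z^2 - 46.0233*z - 21.3003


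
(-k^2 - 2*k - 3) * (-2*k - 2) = 2*k^3 + 6*k^2 + 10*k + 6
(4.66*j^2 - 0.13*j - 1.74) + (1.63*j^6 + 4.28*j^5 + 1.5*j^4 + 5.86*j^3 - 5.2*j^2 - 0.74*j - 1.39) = 1.63*j^6 + 4.28*j^5 + 1.5*j^4 + 5.86*j^3 - 0.54*j^2 - 0.87*j - 3.13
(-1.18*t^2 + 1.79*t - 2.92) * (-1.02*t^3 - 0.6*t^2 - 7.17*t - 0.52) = 1.2036*t^5 - 1.1178*t^4 + 10.365*t^3 - 10.4687*t^2 + 20.0056*t + 1.5184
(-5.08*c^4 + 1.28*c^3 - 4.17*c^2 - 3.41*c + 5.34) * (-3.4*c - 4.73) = 17.272*c^5 + 19.6764*c^4 + 8.1236*c^3 + 31.3181*c^2 - 2.0267*c - 25.2582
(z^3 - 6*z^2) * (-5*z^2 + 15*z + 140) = -5*z^5 + 45*z^4 + 50*z^3 - 840*z^2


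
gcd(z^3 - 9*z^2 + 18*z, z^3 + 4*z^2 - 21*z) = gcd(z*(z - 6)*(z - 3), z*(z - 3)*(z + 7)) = z^2 - 3*z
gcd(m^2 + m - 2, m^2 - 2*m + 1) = m - 1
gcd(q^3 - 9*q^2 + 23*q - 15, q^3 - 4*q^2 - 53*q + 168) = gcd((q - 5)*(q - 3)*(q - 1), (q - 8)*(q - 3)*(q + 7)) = q - 3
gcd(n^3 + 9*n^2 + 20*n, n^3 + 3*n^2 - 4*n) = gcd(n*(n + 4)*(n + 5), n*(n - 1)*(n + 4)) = n^2 + 4*n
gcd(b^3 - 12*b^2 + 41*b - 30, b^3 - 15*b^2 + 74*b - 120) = b^2 - 11*b + 30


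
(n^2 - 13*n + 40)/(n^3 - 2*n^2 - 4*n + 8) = (n^2 - 13*n + 40)/(n^3 - 2*n^2 - 4*n + 8)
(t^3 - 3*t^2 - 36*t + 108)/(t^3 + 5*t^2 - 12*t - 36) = (t - 6)/(t + 2)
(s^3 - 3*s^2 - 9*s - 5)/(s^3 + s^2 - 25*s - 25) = (s + 1)/(s + 5)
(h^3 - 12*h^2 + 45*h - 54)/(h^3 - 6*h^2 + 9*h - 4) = (h^3 - 12*h^2 + 45*h - 54)/(h^3 - 6*h^2 + 9*h - 4)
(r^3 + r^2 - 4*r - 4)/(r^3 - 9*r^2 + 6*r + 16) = (r + 2)/(r - 8)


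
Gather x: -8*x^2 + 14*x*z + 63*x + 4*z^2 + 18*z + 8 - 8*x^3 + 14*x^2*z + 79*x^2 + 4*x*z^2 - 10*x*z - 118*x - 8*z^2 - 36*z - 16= -8*x^3 + x^2*(14*z + 71) + x*(4*z^2 + 4*z - 55) - 4*z^2 - 18*z - 8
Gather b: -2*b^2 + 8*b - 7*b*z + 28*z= -2*b^2 + b*(8 - 7*z) + 28*z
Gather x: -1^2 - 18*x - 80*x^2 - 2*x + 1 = -80*x^2 - 20*x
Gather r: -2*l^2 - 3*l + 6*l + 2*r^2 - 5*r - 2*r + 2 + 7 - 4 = -2*l^2 + 3*l + 2*r^2 - 7*r + 5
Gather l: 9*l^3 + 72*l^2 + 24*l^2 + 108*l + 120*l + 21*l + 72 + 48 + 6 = 9*l^3 + 96*l^2 + 249*l + 126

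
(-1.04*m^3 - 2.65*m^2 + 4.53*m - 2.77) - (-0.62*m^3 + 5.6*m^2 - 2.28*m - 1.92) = -0.42*m^3 - 8.25*m^2 + 6.81*m - 0.85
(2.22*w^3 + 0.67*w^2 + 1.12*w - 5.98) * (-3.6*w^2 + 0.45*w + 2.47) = -7.992*w^5 - 1.413*w^4 + 1.7529*w^3 + 23.6869*w^2 + 0.0754000000000001*w - 14.7706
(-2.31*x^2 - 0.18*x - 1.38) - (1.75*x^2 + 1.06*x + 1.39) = -4.06*x^2 - 1.24*x - 2.77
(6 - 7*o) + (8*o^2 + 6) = 8*o^2 - 7*o + 12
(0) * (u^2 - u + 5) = 0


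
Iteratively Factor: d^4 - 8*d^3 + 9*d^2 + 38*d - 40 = (d - 5)*(d^3 - 3*d^2 - 6*d + 8) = (d - 5)*(d + 2)*(d^2 - 5*d + 4) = (d - 5)*(d - 4)*(d + 2)*(d - 1)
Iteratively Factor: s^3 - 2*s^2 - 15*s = (s - 5)*(s^2 + 3*s) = s*(s - 5)*(s + 3)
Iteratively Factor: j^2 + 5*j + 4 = (j + 1)*(j + 4)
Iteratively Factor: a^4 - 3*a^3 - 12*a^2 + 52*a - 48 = (a - 3)*(a^3 - 12*a + 16) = (a - 3)*(a + 4)*(a^2 - 4*a + 4) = (a - 3)*(a - 2)*(a + 4)*(a - 2)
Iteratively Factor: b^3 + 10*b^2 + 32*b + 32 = (b + 4)*(b^2 + 6*b + 8) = (b + 2)*(b + 4)*(b + 4)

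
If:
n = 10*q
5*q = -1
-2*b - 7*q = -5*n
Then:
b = -43/10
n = -2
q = -1/5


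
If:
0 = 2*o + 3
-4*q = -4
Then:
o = -3/2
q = 1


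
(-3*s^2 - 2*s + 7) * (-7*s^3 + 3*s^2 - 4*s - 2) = 21*s^5 + 5*s^4 - 43*s^3 + 35*s^2 - 24*s - 14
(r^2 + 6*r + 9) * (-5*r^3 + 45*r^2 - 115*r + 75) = -5*r^5 + 15*r^4 + 110*r^3 - 210*r^2 - 585*r + 675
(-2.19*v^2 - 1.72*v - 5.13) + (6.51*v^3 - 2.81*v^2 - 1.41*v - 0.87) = 6.51*v^3 - 5.0*v^2 - 3.13*v - 6.0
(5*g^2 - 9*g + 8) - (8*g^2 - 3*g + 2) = -3*g^2 - 6*g + 6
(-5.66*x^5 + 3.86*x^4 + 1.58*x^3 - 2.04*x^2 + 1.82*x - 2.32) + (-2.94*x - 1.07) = -5.66*x^5 + 3.86*x^4 + 1.58*x^3 - 2.04*x^2 - 1.12*x - 3.39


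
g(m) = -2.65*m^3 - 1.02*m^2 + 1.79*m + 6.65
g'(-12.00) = -1118.53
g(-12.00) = 4417.49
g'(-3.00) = -63.64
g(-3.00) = 63.65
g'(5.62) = -260.77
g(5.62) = -485.89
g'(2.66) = -59.89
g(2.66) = -45.68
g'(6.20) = -316.46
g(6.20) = -653.03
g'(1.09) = -9.88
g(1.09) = 3.96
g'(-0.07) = 1.89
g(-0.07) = 6.52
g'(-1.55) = -14.15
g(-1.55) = 11.29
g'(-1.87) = -22.20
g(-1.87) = 17.06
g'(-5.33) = -213.19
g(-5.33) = 369.39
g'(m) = -7.95*m^2 - 2.04*m + 1.79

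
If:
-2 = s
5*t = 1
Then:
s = -2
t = 1/5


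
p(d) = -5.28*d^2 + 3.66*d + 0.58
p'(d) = 3.66 - 10.56*d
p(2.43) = -21.70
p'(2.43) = -22.00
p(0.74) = 0.40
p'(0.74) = -4.15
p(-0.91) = -7.12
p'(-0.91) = 13.27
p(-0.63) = -3.82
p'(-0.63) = 10.31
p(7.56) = -273.52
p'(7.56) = -76.17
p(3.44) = -49.31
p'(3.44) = -32.67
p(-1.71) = -21.12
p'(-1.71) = 21.72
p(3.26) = -43.60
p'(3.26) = -30.77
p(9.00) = -394.16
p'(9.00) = -91.38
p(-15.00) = -1242.32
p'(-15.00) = 162.06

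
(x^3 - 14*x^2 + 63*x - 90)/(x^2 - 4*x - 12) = (x^2 - 8*x + 15)/(x + 2)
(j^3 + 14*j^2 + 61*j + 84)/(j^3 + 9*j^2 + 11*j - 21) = (j + 4)/(j - 1)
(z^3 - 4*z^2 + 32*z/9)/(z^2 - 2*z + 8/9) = z*(3*z - 8)/(3*z - 2)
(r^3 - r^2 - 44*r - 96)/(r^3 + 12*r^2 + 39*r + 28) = (r^2 - 5*r - 24)/(r^2 + 8*r + 7)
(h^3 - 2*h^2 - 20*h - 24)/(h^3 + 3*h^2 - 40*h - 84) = (h + 2)/(h + 7)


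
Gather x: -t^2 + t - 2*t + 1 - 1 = -t^2 - t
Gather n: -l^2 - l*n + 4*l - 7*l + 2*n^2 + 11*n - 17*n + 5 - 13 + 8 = -l^2 - 3*l + 2*n^2 + n*(-l - 6)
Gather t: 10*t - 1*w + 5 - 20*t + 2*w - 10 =-10*t + w - 5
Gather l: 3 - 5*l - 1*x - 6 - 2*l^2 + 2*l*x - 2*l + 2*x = -2*l^2 + l*(2*x - 7) + x - 3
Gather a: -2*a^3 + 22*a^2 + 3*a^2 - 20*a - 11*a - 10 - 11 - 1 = -2*a^3 + 25*a^2 - 31*a - 22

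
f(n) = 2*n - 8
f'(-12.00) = 2.00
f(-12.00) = -32.00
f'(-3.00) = 2.00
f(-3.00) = -14.00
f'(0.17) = 2.00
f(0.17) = -7.66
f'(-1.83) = 2.00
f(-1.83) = -11.66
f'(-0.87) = 2.00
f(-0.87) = -9.74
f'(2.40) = 2.00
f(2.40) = -3.20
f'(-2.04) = 2.00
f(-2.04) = -12.08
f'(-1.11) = 2.00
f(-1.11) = -10.22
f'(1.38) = 2.00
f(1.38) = -5.24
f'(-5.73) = 2.00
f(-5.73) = -19.46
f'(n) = 2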